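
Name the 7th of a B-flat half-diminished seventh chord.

A♭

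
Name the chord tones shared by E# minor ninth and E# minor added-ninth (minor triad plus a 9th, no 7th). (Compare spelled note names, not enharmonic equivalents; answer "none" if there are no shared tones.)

E♯ G♯ B♯ F𝄪

E# minor ninth: E♯ G♯ B♯ D♯ F𝄪
E# minor added-ninth: E♯ G♯ B♯ F𝄪
Common to both → E♯, G♯, B♯, F𝄪.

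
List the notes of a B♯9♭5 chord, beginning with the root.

B# D## F# A# C##

Root B#, quality dominant ninth flat five:
Root: B#
Major 3rd (3rd): D##
Diminished 5th (5th): F#
Minor 7th (7th): A#
Major 9th (9th): C##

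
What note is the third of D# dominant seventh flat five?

Root of D# dominant seventh flat five = D#. The 3rd is a major 3rd: D# up a major 3rd → F##.

F##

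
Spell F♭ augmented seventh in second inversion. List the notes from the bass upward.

In root position, F♭ augmented seventh is F♭–A♭–C–E𝄫.
Second inversion puts the fifth (C) in the bass.

C  E𝄫  F♭  A♭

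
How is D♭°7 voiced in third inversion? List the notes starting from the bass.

Cbb, Db, Fb, Abb

D♭°7 = Db–Fb–Abb–Cbb; third inversion → seventh (Cbb) lowest.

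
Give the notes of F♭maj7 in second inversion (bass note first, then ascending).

F♭maj7 = Fb–Ab–Cb–Eb; second inversion → fifth (Cb) lowest.

Cb  Eb  Fb  Ab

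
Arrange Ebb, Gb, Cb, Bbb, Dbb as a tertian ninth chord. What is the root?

Stacking in thirds gives Cb – Ebb – Gb – Bbb – Dbb, so Cb is the root — Cb minor seventh flat nine.

Cb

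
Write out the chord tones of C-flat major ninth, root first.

Root C-flat, quality major ninth:
C-flat — root
E-flat — major 3rd
G-flat — perfect 5th
B-flat — major 7th
D-flat — major 9th

C-flat – E-flat – G-flat – B-flat – D-flat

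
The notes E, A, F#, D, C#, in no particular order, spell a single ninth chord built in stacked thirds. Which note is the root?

Stacking in thirds gives D – F# – A – C# – E, so D is the root — D major ninth.

D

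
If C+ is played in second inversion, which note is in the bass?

C+ in root position is C–E–G#.
Second inversion places the fifth in the bass, which is G#.

G#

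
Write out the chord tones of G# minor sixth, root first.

G# B D# E#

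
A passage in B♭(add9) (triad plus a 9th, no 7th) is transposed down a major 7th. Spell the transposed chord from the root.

Bb down a major 7th → Cb. New chord: Cb added-ninth.
Cb — root
Eb — major 3rd
Gb — perfect 5th
Db — major 9th

Cb, Eb, Gb, Db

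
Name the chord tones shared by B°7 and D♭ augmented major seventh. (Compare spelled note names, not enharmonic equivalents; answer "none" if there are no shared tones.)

B°7 = B, D, F, Ab.
D♭ augmented major seventh = Db, F, A, C.
Shared: F.

F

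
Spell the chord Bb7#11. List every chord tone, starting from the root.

Bb  D  F  Ab  E

Bb7#11: dominant seventh sharp eleven on Bb.
Bb — root
D — major 3rd
F — perfect 5th
Ab — minor 7th
E — augmented 11th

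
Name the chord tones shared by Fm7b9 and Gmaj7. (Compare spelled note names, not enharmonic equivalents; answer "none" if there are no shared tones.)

none

Fm7b9 = F, Ab, C, Eb, Gb.
Gmaj7 = G, B, D, F#.
Shared: none.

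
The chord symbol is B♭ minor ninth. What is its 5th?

Root of B♭ minor ninth = B-flat. The 5th is a perfect 5th: B-flat up a perfect 5th → F.

F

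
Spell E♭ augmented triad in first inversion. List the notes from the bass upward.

G, B, E-flat

E♭ augmented triad = E-flat–G–B; first inversion → third (G) lowest.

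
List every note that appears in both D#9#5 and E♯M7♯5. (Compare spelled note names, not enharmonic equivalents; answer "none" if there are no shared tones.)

E♯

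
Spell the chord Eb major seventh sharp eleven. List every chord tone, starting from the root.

Eb – G – Bb – D – A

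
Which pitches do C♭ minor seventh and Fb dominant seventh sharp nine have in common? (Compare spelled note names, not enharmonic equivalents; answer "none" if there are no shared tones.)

C♭ minor seventh: C-flat E-double-flat G-flat B-double-flat
Fb dominant seventh sharp nine: F-flat A-flat C-flat E-double-flat G
Common to both → C-flat, E-double-flat.

C-flat  E-double-flat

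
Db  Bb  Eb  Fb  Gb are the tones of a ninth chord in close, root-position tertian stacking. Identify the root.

Eb

Stacking in thirds gives Eb – Gb – Bb – Db – Fb, so Eb is the root — Eb minor seventh flat nine.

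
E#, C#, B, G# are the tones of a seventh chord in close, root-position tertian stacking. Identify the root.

Stacking in thirds gives C# – E# – G# – B, so C# is the root — C# dominant seventh.

C#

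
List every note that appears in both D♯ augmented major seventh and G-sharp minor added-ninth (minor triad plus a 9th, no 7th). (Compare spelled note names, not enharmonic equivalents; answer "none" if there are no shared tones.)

D-sharp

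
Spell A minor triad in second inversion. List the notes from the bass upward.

E, A, C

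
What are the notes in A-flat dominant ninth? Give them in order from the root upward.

A-flat dominant ninth is a dominant ninth built on A-flat.
- root: A-flat
- major 3rd: C
- perfect 5th: E-flat
- minor 7th: G-flat
- major 9th: B-flat

A-flat, C, E-flat, G-flat, B-flat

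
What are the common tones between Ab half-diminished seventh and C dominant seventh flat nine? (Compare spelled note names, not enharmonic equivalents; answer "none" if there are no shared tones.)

none

Ab half-diminished seventh = A-flat, C-flat, E-double-flat, G-flat.
C dominant seventh flat nine = C, E, G, B-flat, D-flat.
Shared: none.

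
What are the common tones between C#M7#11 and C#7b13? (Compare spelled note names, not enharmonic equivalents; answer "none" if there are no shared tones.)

C# – E# – G#

C#M7#11 = C#, E#, G#, B#, F##.
C#7b13 = C#, E#, G#, B, A.
Shared: C#, E#, G#.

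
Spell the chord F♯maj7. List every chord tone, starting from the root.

F#  A#  C#  E#

F♯maj7: major seventh on F#.
root → F#
3rd (major 3rd) → A#
5th (perfect 5th) → C#
7th (major 7th) → E#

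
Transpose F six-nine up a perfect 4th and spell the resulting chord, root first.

F up a perfect 4th → B-flat. New chord: B-flat six-nine.
root → B-flat
3rd (major 3rd) → D
5th (perfect 5th) → F
6th (major 6th) → G
9th (major 9th) → C

B-flat – D – F – G – C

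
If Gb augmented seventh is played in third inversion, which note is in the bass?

Gb augmented seventh = G-flat–B-flat–D–F-flat. Third inversion → seventh in the bass = F-flat.

F-flat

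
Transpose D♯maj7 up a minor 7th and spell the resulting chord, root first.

C#, E#, G#, B#

Transposed root: D# → C# (minor 7th up). So we spell C# major seventh:
Root: C#
Major 3rd (3rd): E#
Perfect 5th (5th): G#
Major 7th (7th): B#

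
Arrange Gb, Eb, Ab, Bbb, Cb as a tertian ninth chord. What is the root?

Stacking in thirds gives Ab – Cb – Eb – Gb – Bbb, so Ab is the root — Ab minor seventh flat nine.

Ab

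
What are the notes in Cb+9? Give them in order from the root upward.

Cb+9: dominant ninth sharp five on Cb.
- root: Cb
- major 3rd: Eb
- augmented 5th: G
- minor 7th: Bbb
- major 9th: Db

Cb – Eb – G – Bbb – Db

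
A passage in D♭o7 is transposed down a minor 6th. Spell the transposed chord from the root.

D♭ down a minor 6th → F. New chord: F diminished seventh.
- root: F
- minor 3rd: A♭
- diminished 5th: C♭
- diminished 7th: E𝄫

F – A♭ – C♭ – E𝄫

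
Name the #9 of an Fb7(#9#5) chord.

Root of Fb7(#9#5) = Fb. The 9th is an augmented 9th: Fb up an augmented 9th → G.

G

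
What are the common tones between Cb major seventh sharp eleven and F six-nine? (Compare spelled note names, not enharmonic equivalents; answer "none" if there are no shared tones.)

Cb major seventh sharp eleven: Cb Eb Gb Bb F
F six-nine: F A C D G
Common to both → F.

F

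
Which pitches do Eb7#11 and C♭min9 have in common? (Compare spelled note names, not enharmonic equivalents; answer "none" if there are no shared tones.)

Eb7#11 = E♭, G, B♭, D♭, A.
C♭min9 = C♭, E𝄫, G♭, B𝄫, D♭.
Shared: D♭.

D♭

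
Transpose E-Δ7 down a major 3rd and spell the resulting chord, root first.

Transposed root: E → C (major 3rd down). So we spell C minor-major seventh:
C — root
Eb — minor 3rd
G — perfect 5th
B — major 7th

C  Eb  G  B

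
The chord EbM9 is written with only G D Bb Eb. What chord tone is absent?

The full EbM9 chord is Eb, G, Bb, D, F.
Comparing with the voicing, the major 9th (9th) — F — is absent.

F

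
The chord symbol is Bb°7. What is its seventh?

Root of Bb°7 = B♭. The 7th is a diminished 7th: B♭ up a diminished 7th → A𝄫.

A𝄫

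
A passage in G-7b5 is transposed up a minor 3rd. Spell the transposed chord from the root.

Bb Db Fb Ab

G up a minor 3rd → Bb. New chord: Bb half-diminished seventh.
Root: Bb
Minor 3rd (3rd): Db
Diminished 5th (5th): Fb
Minor 7th (7th): Ab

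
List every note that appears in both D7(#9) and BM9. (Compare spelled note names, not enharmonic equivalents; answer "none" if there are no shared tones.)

F#

D7(#9): D F# A C E#
BM9: B D# F# A# C#
Common to both → F#.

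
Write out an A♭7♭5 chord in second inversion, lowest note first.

A♭7♭5 = A♭–C–E𝄫–G♭; second inversion → fifth (E𝄫) lowest.

E𝄫  G♭  A♭  C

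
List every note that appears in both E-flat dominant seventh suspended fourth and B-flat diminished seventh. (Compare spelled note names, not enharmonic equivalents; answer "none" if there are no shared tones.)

E-flat dominant seventh suspended fourth: E-flat A-flat B-flat D-flat
B-flat diminished seventh: B-flat D-flat F-flat A-double-flat
Common to both → B-flat, D-flat.

B-flat D-flat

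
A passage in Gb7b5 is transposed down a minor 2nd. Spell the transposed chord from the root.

Gb down a minor 2nd → F. New chord: F dominant seventh flat five.
F — root
A — major 3rd
Cb — diminished 5th
Eb — minor 7th

F, A, Cb, Eb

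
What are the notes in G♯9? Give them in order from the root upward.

Root G#, quality dominant ninth:
root → G#
3rd (major 3rd) → B#
5th (perfect 5th) → D#
7th (minor 7th) → F#
9th (major 9th) → A#

G# B# D# F# A#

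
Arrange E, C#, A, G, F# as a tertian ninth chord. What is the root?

F#

Stacking in thirds gives F# – A – C# – E – G, so F# is the root — F# minor seventh flat nine.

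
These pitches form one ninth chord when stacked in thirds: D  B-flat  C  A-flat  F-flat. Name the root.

B-flat

Arranged so that each adjacent pair is a third by letter name: B-flat – D – F-flat – A-flat – C.
The bottom of that stack, B-flat, is the root (this is B-flat dominant ninth flat five).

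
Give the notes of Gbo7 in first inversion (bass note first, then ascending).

B𝄫, D𝄫, F𝄫, G♭

In root position, Gbo7 is G♭–B𝄫–D𝄫–F𝄫.
First inversion puts the third (B𝄫) in the bass.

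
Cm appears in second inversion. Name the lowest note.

Cm = C–Eb–G. Second inversion → fifth in the bass = G.

G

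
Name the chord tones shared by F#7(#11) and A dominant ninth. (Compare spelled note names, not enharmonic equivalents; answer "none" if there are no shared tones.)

F#7(#11): F♯ A♯ C♯ E B♯
A dominant ninth: A C♯ E G B
Common to both → C♯, E.

C♯, E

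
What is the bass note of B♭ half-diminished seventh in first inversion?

B♭ half-diminished seventh = B-flat–D-flat–F-flat–A-flat. First inversion → third in the bass = D-flat.

D-flat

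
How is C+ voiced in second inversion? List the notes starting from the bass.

G♯ C E

C+ = C–E–G♯; second inversion → fifth (G♯) lowest.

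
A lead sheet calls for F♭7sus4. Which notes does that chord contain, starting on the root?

Fb, Bbb, Cb, Ebb

F♭7sus4: dominant seventh suspended fourth on Fb.
Root: Fb
Perfect 4th (4th): Bbb
Perfect 5th (5th): Cb
Minor 7th (7th): Ebb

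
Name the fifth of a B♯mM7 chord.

F##

B♯mM7 is built on B#; its 5th is a perfect 5th above the root.
A fifth above B uses the letter F, and the perfect 5th above B# is F##.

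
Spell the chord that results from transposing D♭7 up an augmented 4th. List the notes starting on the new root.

Db up an augmented 4th → G. New chord: G dominant seventh.
Root: G
Major 3rd (3rd): B
Perfect 5th (5th): D
Minor 7th (7th): F

G B D F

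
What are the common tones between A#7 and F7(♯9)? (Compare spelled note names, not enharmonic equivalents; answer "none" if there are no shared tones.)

G#

A#7 = A#, C##, E#, G#.
F7(♯9) = F, A, C, Eb, G#.
Shared: G#.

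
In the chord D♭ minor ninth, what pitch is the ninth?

Root of D♭ minor ninth = D♭. The 9th is a major 9th: D♭ up a major 9th → E♭.

E♭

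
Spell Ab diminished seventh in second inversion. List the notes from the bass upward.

E-double-flat  G-double-flat  A-flat  C-flat

Ab diminished seventh = A-flat–C-flat–E-double-flat–G-double-flat; second inversion → fifth (E-double-flat) lowest.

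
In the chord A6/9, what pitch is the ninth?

B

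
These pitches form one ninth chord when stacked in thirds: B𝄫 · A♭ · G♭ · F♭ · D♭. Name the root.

G♭

Arranged so that each adjacent pair is a third by letter name: G♭ – B𝄫 – D♭ – F♭ – A♭.
The bottom of that stack, G♭, is the root (this is G♭ minor ninth).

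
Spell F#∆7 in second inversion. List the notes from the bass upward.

C# – E# – F# – A#

F#∆7 = F#–A#–C#–E#; second inversion → fifth (C#) lowest.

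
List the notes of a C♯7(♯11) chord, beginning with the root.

C♯ E♯ G♯ B F𝄪

Root C♯, quality dominant seventh sharp eleven:
Root: C♯
Major 3rd (3rd): E♯
Perfect 5th (5th): G♯
Minor 7th (7th): B
Augmented 11th (11th): F𝄪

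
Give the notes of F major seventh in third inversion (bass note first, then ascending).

F major seventh = F–A–C–E; third inversion → seventh (E) lowest.

E F A C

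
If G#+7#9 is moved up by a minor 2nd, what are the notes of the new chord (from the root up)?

A  C#  E#  G  B#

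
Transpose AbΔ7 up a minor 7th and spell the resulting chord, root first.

G♭, B♭, D♭, F

A♭ up a minor 7th → G♭. New chord: G♭ major seventh.
G♭ — root
B♭ — major 3rd
D♭ — perfect 5th
F — major 7th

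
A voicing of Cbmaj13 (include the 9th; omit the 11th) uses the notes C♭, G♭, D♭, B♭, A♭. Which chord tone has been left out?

E♭

The full Cbmaj13 chord is C♭, E♭, G♭, B♭, D♭, A♭.
Comparing with the voicing, the major 3rd (3rd) — E♭ — is absent.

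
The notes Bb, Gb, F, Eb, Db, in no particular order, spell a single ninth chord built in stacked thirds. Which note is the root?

Arranged so that each adjacent pair is a third by letter name: Eb – Gb – Bb – Db – F.
The bottom of that stack, Eb, is the root (this is Eb minor ninth).

Eb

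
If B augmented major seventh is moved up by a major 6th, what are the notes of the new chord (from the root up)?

G-sharp, B-sharp, D-double-sharp, F-double-sharp

A major 6th up from B is G-sharp, so the new chord is G-sharp augmented major seventh.
Root: G-sharp
Major 3rd (3rd): B-sharp
Augmented 5th (5th): D-double-sharp
Major 7th (7th): F-double-sharp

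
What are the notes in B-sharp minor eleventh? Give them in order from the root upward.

B-sharp minor eleventh: minor eleventh on B-sharp.
B-sharp — root
D-sharp — minor 3rd
F-double-sharp — perfect 5th
A-sharp — minor 7th
C-double-sharp — major 9th
E-sharp — perfect 11th

B-sharp D-sharp F-double-sharp A-sharp C-double-sharp E-sharp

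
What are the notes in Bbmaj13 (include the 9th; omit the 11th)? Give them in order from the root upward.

Root Bb, quality major thirteenth:
root → Bb
3rd (major 3rd) → D
5th (perfect 5th) → F
7th (major 7th) → A
9th (major 9th) → C
13th (major 13th) → G

Bb D F A C G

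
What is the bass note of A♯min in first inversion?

C#

A♯min = A#–C#–E#. First inversion → third in the bass = C#.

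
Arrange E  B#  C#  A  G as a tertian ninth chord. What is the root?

Arranged so that each adjacent pair is a third by letter name: A – C# – E – G – B#.
The bottom of that stack, A, is the root (this is A dominant seventh sharp nine).

A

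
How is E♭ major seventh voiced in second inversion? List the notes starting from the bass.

In root position, E♭ major seventh is Eb–G–Bb–D.
Second inversion puts the fifth (Bb) in the bass.

Bb D Eb G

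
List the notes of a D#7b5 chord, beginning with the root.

Root D#, quality dominant seventh flat five:
- root: D#
- major 3rd: F##
- diminished 5th: A
- minor 7th: C#

D#  F##  A  C#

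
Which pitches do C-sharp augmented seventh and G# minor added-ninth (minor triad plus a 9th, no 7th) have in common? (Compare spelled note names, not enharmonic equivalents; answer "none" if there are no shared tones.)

C-sharp augmented seventh = C-sharp, E-sharp, G-double-sharp, B.
G# minor added-ninth = G-sharp, B, D-sharp, A-sharp.
Shared: B.

B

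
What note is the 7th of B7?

B7 is built on B; its 7th is a minor 7th above the root.
A seventh above B uses the letter A, and the minor 7th above B is A.

A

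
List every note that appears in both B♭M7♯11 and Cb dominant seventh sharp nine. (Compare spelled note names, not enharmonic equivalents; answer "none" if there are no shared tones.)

D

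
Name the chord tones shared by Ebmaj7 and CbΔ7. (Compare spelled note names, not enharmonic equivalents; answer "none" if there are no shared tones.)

Ebmaj7: Eb G Bb D
CbΔ7: Cb Eb Gb Bb
Common to both → Eb, Bb.

Eb, Bb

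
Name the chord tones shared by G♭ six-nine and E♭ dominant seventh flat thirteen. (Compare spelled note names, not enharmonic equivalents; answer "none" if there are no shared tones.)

B-flat, D-flat, E-flat

G♭ six-nine: G-flat B-flat D-flat E-flat A-flat
E♭ dominant seventh flat thirteen: E-flat G B-flat D-flat C-flat
Common to both → B-flat, D-flat, E-flat.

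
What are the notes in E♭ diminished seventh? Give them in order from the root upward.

E♭ diminished seventh is a diminished seventh built on E-flat.
root → E-flat
3rd (minor 3rd) → G-flat
5th (diminished 5th) → B-double-flat
7th (diminished 7th) → D-double-flat

E-flat, G-flat, B-double-flat, D-double-flat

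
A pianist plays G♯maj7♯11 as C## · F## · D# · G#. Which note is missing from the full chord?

B#

The full G♯maj7♯11 chord is G#, B#, D#, F##, C##.
Comparing with the voicing, the major 3rd (3rd) — B# — is absent.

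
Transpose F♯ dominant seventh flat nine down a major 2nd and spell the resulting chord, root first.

Transposed root: F-sharp → E (major 2nd down). So we spell E dominant seventh flat nine:
- root: E
- major 3rd: G-sharp
- perfect 5th: B
- minor 7th: D
- minor 9th: F

E  G-sharp  B  D  F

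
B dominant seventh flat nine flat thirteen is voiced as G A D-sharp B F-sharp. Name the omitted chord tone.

The full B dominant seventh flat nine flat thirteen chord is B, D-sharp, F-sharp, A, C, G.
Comparing with the voicing, the minor 9th (9th) — C — is absent.

C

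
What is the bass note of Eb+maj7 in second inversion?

B

Eb+maj7 = Eb–G–B–D. Second inversion → fifth in the bass = B.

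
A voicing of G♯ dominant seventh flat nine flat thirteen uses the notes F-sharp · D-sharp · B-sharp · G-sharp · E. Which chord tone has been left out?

G♯ dominant seventh flat nine flat thirteen = G-sharp, B-sharp, D-sharp, F-sharp, A, E. The voicing lacks the 9th (minor 9th), A.

A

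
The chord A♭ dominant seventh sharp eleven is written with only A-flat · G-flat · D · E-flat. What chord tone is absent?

C

The full A♭ dominant seventh sharp eleven chord is A-flat, C, E-flat, G-flat, D.
Comparing with the voicing, the major 3rd (3rd) — C — is absent.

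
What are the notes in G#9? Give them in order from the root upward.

G#9: dominant ninth on G♯.
- root: G♯
- major 3rd: B♯
- perfect 5th: D♯
- minor 7th: F♯
- major 9th: A♯

G♯  B♯  D♯  F♯  A♯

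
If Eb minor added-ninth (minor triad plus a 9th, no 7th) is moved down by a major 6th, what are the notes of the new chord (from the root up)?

G♭, B𝄫, D♭, A♭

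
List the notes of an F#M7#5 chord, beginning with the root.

F♯, A♯, C𝄪, E♯

F#M7#5: augmented major seventh on F♯.
Root: F♯
Major 3rd (3rd): A♯
Augmented 5th (5th): C𝄪
Major 7th (7th): E♯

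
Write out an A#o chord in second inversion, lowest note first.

E A♯ C♯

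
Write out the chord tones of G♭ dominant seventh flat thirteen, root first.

G♭ – B♭ – D♭ – F♭ – E𝄫

Root G♭, quality dominant seventh flat thirteen:
G♭ — root
B♭ — major 3rd
D♭ — perfect 5th
F♭ — minor 7th
E𝄫 — minor 13th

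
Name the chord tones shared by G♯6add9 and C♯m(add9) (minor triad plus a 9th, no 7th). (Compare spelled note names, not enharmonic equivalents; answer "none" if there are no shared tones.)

G♯  D♯

G♯6add9: G♯ B♯ D♯ E♯ A♯
C♯m(add9): C♯ E G♯ D♯
Common to both → G♯, D♯.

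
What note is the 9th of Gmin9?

Gmin9 is built on G; its 9th is a major 9th above the root.
A second above G uses the letter A, and the major 9th above G is A.

A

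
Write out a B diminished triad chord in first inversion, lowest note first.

D F B

B diminished triad = B–D–F; first inversion → third (D) lowest.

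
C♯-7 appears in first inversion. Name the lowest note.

C♯-7 in root position is C#–E–G#–B.
First inversion places the third in the bass, which is E.

E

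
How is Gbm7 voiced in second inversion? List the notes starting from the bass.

Db, Fb, Gb, Bbb

In root position, Gbm7 is Gb–Bbb–Db–Fb.
Second inversion puts the fifth (Db) in the bass.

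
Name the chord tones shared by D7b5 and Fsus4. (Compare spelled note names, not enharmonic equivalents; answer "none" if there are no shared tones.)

D7b5 = D, F#, Ab, C.
Fsus4 = F, Bb, C.
Shared: C.

C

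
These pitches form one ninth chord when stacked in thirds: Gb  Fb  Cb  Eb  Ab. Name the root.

Stacking in thirds gives Fb – Ab – Cb – Eb – Gb, so Fb is the root — Fb major ninth.

Fb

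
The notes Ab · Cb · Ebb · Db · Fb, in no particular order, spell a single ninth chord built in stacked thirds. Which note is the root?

Db

Stacking in thirds gives Db – Fb – Ab – Cb – Ebb, so Db is the root — Db minor seventh flat nine.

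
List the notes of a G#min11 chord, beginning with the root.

G# – B – D# – F# – A# – C#

G#min11 is a minor eleventh built on G#.
- root: G#
- minor 3rd: B
- perfect 5th: D#
- minor 7th: F#
- major 9th: A#
- perfect 11th: C#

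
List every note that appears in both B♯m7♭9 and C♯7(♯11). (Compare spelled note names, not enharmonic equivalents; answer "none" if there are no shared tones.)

F##  C#

B♯m7♭9 = B#, D#, F##, A#, C#.
C♯7(♯11) = C#, E#, G#, B, F##.
Shared: F##, C#.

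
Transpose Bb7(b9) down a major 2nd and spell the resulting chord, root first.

A♭  C  E♭  G♭  B𝄫

B♭ down a major 2nd → A♭. New chord: A♭ dominant seventh flat nine.
root → A♭
3rd (major 3rd) → C
5th (perfect 5th) → E♭
7th (minor 7th) → G♭
9th (minor 9th) → B𝄫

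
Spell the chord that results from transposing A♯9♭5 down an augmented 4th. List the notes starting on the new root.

E, G♯, B♭, D, F♯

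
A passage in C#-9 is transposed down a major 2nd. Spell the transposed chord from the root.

A major 2nd down from C# is B, so the new chord is B minor ninth.
B — root
D — minor 3rd
F# — perfect 5th
A — minor 7th
C# — major 9th

B – D – F# – A – C#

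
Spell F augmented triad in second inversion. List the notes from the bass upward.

In root position, F augmented triad is F–A–C#.
Second inversion puts the fifth (C#) in the bass.

C#, F, A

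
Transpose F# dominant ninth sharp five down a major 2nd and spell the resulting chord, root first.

E, G-sharp, B-sharp, D, F-sharp

A major 2nd down from F-sharp is E, so the new chord is E dominant ninth sharp five.
- root: E
- major 3rd: G-sharp
- augmented 5th: B-sharp
- minor 7th: D
- major 9th: F-sharp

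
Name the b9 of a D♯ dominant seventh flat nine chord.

D♯ dominant seventh flat nine is built on D-sharp; its 9th is a minor 9th above the root.
A second above D uses the letter E, and the minor 9th above D-sharp is E.

E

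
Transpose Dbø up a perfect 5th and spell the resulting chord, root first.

A♭ C♭ E𝄫 G♭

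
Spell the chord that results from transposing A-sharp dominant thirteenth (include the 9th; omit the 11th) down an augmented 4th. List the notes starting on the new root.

E G# B D F# C#

Transposed root: A# → E (augmented 4th down). So we spell E dominant thirteenth:
E — root
G# — major 3rd
B — perfect 5th
D — minor 7th
F# — major 9th
C# — major 13th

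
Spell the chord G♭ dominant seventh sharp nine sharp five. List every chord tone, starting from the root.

G♭ dominant seventh sharp nine sharp five: dominant seventh sharp nine sharp five on G-flat.
- root: G-flat
- major 3rd: B-flat
- augmented 5th: D
- minor 7th: F-flat
- augmented 9th: A

G-flat, B-flat, D, F-flat, A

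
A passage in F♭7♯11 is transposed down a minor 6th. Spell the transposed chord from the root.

Transposed root: F♭ → A♭ (minor 6th down). So we spell A♭ dominant seventh sharp eleven:
- root: A♭
- major 3rd: C
- perfect 5th: E♭
- minor 7th: G♭
- augmented 11th: D

A♭, C, E♭, G♭, D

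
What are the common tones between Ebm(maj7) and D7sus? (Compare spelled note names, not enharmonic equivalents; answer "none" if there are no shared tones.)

D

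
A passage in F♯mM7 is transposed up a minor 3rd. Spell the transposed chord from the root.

A C E G#

F# up a minor 3rd → A. New chord: A minor-major seventh.
Root: A
Minor 3rd (3rd): C
Perfect 5th (5th): E
Major 7th (7th): G#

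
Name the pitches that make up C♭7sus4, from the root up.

Cb – Fb – Gb – Bbb

C♭7sus4 is a dominant seventh suspended fourth built on Cb.
Cb — root
Fb — perfect 4th
Gb — perfect 5th
Bbb — minor 7th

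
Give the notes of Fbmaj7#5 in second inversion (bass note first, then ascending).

C, Eb, Fb, Ab

Fbmaj7#5 = Fb–Ab–C–Eb; second inversion → fifth (C) lowest.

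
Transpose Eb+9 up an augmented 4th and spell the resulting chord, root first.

Transposed root: Eb → A (augmented 4th up). So we spell A dominant ninth sharp five:
root → A
3rd (major 3rd) → C#
5th (augmented 5th) → E#
7th (minor 7th) → G
9th (major 9th) → B

A C# E# G B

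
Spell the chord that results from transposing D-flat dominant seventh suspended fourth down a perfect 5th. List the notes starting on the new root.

D-flat down a perfect 5th → G-flat. New chord: G-flat dominant seventh suspended fourth.
G-flat — root
C-flat — perfect 4th
D-flat — perfect 5th
F-flat — minor 7th

G-flat  C-flat  D-flat  F-flat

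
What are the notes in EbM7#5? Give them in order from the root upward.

EbM7#5: augmented major seventh on Eb.
Eb — root
G — major 3rd
B — augmented 5th
D — major 7th

Eb  G  B  D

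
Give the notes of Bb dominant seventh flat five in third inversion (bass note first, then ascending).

Bb dominant seventh flat five = B-flat–D–F-flat–A-flat; third inversion → seventh (A-flat) lowest.

A-flat B-flat D F-flat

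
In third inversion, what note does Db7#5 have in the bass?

Cb

Db7#5 = Db–F–A–Cb. Third inversion → seventh in the bass = Cb.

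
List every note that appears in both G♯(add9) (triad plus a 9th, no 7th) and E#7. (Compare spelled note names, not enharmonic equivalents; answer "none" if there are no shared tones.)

B♯ – D♯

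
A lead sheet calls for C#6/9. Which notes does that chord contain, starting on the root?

C#  E#  G#  A#  D#

Root C#, quality six-nine:
Root: C#
Major 3rd (3rd): E#
Perfect 5th (5th): G#
Major 6th (6th): A#
Major 9th (9th): D#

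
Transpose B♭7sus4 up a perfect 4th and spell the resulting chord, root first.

A perfect 4th up from Bb is Eb, so the new chord is Eb dominant seventh suspended fourth.
Eb — root
Ab — perfect 4th
Bb — perfect 5th
Db — minor 7th

Eb – Ab – Bb – Db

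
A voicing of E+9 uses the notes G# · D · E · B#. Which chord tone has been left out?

E+9 = E, G#, B#, D, F#. The voicing lacks the 9th (major 9th), F#.

F#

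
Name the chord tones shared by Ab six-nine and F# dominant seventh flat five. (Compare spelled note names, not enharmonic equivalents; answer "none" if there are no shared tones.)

Ab six-nine: A-flat C E-flat F B-flat
F# dominant seventh flat five: F-sharp A-sharp C E
Common to both → C.

C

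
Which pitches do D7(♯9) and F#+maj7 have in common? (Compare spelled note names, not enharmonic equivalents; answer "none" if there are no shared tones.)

D7(♯9) = D, F#, A, C, E#.
F#+maj7 = F#, A#, C##, E#.
Shared: F#, E#.

F#, E#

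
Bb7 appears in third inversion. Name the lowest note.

A♭

Bb7 in root position is B♭–D–F–A♭.
Third inversion places the seventh in the bass, which is A♭.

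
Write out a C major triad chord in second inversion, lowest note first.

In root position, C major triad is C–E–G.
Second inversion puts the fifth (G) in the bass.

G – C – E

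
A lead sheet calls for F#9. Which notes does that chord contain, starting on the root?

F#9 is a dominant ninth built on F#.
root → F#
3rd (major 3rd) → A#
5th (perfect 5th) → C#
7th (minor 7th) → E
9th (major 9th) → G#

F#  A#  C#  E  G#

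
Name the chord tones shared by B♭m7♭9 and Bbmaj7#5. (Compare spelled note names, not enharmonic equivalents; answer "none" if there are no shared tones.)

B♭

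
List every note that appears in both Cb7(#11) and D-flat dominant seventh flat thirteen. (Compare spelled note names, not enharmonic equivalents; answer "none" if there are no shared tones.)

Cb7(#11): C♭ E♭ G♭ B𝄫 F
D-flat dominant seventh flat thirteen: D♭ F A♭ C♭ B𝄫
Common to both → C♭, B𝄫, F.

C♭, B𝄫, F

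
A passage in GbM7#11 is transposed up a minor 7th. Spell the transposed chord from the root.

F♭, A♭, C♭, E♭, B♭

A minor 7th up from G♭ is F♭, so the new chord is F♭ major seventh sharp eleven.
- root: F♭
- major 3rd: A♭
- perfect 5th: C♭
- major 7th: E♭
- augmented 11th: B♭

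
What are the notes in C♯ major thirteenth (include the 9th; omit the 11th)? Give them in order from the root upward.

C#  E#  G#  B#  D#  A#

C♯ major thirteenth: major thirteenth on C#.
Root: C#
Major 3rd (3rd): E#
Perfect 5th (5th): G#
Major 7th (7th): B#
Major 9th (9th): D#
Major 13th (13th): A#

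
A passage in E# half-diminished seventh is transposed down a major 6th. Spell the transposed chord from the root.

G-sharp  B  D  F-sharp

Transposed root: E-sharp → G-sharp (major 6th down). So we spell G-sharp half-diminished seventh:
root → G-sharp
3rd (minor 3rd) → B
5th (diminished 5th) → D
7th (minor 7th) → F-sharp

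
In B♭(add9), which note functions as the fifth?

Root of B♭(add9) = Bb. The 5th is a perfect 5th: Bb up a perfect 5th → F.

F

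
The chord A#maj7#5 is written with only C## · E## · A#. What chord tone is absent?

A#maj7#5 = A#, C##, E##, G##. The voicing lacks the 7th (major 7th), G##.

G##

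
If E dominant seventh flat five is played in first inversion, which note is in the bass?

E dominant seventh flat five = E–G-sharp–B-flat–D. First inversion → third in the bass = G-sharp.

G-sharp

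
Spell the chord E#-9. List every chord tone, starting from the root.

E♯, G♯, B♯, D♯, F𝄪

E#-9: minor ninth on E♯.
E♯ — root
G♯ — minor 3rd
B♯ — perfect 5th
D♯ — minor 7th
F𝄪 — major 9th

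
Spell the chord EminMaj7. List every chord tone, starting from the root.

EminMaj7: minor-major seventh on E.
Root: E
Minor 3rd (3rd): G
Perfect 5th (5th): B
Major 7th (7th): D#

E, G, B, D#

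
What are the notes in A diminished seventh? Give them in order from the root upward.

A diminished seventh: diminished seventh on A.
root → A
3rd (minor 3rd) → C
5th (diminished 5th) → E-flat
7th (diminished 7th) → G-flat

A C E-flat G-flat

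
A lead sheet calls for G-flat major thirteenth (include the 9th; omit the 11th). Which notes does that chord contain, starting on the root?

Gb Bb Db F Ab Eb

G-flat major thirteenth is a major thirteenth built on Gb.
- root: Gb
- major 3rd: Bb
- perfect 5th: Db
- major 7th: F
- major 9th: Ab
- major 13th: Eb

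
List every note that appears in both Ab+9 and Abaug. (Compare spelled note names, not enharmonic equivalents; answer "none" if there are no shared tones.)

Ab+9 = Ab, C, E, Gb, Bb.
Abaug = Ab, C, E.
Shared: Ab, C, E.

Ab, C, E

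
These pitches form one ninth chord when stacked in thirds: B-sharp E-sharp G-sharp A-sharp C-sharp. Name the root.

A-sharp

Stacking in thirds gives A-sharp – C-sharp – E-sharp – G-sharp – B-sharp, so A-sharp is the root — A-sharp minor ninth.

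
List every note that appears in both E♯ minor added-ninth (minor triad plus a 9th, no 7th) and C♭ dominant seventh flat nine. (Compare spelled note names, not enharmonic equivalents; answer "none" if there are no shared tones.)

none

E♯ minor added-ninth = E-sharp, G-sharp, B-sharp, F-double-sharp.
C♭ dominant seventh flat nine = C-flat, E-flat, G-flat, B-double-flat, D-double-flat.
Shared: none.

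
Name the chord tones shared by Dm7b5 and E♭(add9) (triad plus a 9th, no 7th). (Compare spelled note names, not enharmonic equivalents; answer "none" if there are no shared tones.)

F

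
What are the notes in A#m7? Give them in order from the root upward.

Root A#, quality minor seventh:
root → A#
3rd (minor 3rd) → C#
5th (perfect 5th) → E#
7th (minor 7th) → G#

A#, C#, E#, G#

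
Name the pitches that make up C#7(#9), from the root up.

Root C#, quality dominant seventh sharp nine:
- root: C#
- major 3rd: E#
- perfect 5th: G#
- minor 7th: B
- augmented 9th: D##

C#, E#, G#, B, D##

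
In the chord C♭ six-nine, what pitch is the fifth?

Root of C♭ six-nine = Cb. The 5th is a perfect 5th: Cb up a perfect 5th → Gb.

Gb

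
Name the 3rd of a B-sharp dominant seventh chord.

D##

Root of B-sharp dominant seventh = B#. The 3rd is a major 3rd: B# up a major 3rd → D##.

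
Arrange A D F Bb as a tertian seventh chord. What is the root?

Bb

Arranged so that each adjacent pair is a third by letter name: Bb – D – F – A.
The bottom of that stack, Bb, is the root (this is Bb major seventh).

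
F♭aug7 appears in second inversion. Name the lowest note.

C

F♭aug7 = F♭–A♭–C–E𝄫. Second inversion → fifth in the bass = C.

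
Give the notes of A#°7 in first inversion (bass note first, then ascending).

C# E G A#

A#°7 = A#–C#–E–G; first inversion → third (C#) lowest.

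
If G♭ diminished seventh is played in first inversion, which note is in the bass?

B-double-flat

G♭ diminished seventh = G-flat–B-double-flat–D-double-flat–F-double-flat. First inversion → third in the bass = B-double-flat.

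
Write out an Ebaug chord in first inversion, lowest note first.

Ebaug = Eb–G–B; first inversion → third (G) lowest.

G  B  Eb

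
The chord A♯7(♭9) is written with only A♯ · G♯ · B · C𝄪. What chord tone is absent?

The full A♯7(♭9) chord is A♯, C𝄪, E♯, G♯, B.
Comparing with the voicing, the perfect 5th (5th) — E♯ — is absent.

E♯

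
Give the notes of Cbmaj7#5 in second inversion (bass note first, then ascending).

G  B♭  C♭  E♭

In root position, Cbmaj7#5 is C♭–E♭–G–B♭.
Second inversion puts the fifth (G) in the bass.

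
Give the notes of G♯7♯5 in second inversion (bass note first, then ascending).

D## F# G# B#

In root position, G♯7♯5 is G#–B#–D##–F#.
Second inversion puts the fifth (D##) in the bass.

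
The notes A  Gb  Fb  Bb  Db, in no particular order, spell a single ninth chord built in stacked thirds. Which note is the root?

Gb

Stacking in thirds gives Gb – Bb – Db – Fb – A, so Gb is the root — Gb dominant seventh sharp nine.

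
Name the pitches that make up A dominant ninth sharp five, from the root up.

A dominant ninth sharp five is a dominant ninth sharp five built on A.
Root: A
Major 3rd (3rd): C♯
Augmented 5th (5th): E♯
Minor 7th (7th): G
Major 9th (9th): B

A – C♯ – E♯ – G – B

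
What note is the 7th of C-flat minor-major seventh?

Root of C-flat minor-major seventh = C-flat. The 7th is a major 7th: C-flat up a major 7th → B-flat.

B-flat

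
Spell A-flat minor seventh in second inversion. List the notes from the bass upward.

A-flat minor seventh = A-flat–C-flat–E-flat–G-flat; second inversion → fifth (E-flat) lowest.

E-flat G-flat A-flat C-flat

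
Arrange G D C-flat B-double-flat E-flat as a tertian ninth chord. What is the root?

Arranged so that each adjacent pair is a third by letter name: C-flat – E-flat – G – B-double-flat – D.
The bottom of that stack, C-flat, is the root (this is C-flat dominant seventh sharp nine sharp five).

C-flat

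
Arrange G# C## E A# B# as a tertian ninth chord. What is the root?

Arranged so that each adjacent pair is a third by letter name: A# – C## – E – G# – B#.
The bottom of that stack, A#, is the root (this is A# dominant ninth flat five).

A#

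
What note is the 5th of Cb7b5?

Gbb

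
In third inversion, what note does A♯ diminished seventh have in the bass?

G

A♯ diminished seventh = A-sharp–C-sharp–E–G. Third inversion → seventh in the bass = G.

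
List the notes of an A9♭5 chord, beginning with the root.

A9♭5 is a dominant ninth flat five built on A.
A — root
C# — major 3rd
Eb — diminished 5th
G — minor 7th
B — major 9th

A  C#  Eb  G  B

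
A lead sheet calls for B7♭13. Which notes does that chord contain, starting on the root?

B D# F# A G

B7♭13 is a dominant seventh flat thirteen built on B.
root → B
3rd (major 3rd) → D#
5th (perfect 5th) → F#
7th (minor 7th) → A
13th (minor 13th) → G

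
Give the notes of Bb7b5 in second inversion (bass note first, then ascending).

Bb7b5 = Bb–D–Fb–Ab; second inversion → fifth (Fb) lowest.

Fb Ab Bb D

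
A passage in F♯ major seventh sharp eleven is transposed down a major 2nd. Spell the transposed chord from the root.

E – G♯ – B – D♯ – A♯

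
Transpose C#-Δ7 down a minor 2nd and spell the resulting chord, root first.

A minor 2nd down from C# is B#, so the new chord is B# minor-major seventh.
root → B#
3rd (minor 3rd) → D#
5th (perfect 5th) → F##
7th (major 7th) → A##

B# – D# – F## – A##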